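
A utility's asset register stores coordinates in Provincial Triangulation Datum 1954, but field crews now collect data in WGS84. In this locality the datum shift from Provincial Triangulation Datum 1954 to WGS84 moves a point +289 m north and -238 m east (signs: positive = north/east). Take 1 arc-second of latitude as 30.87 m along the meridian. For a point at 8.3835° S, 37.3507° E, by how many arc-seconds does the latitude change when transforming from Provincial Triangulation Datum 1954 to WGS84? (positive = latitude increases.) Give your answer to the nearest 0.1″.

Δφ = 9.4″

1″ of latitude = 30.87 m, so Δφ = 289.0 / 30.87 = 9.362″.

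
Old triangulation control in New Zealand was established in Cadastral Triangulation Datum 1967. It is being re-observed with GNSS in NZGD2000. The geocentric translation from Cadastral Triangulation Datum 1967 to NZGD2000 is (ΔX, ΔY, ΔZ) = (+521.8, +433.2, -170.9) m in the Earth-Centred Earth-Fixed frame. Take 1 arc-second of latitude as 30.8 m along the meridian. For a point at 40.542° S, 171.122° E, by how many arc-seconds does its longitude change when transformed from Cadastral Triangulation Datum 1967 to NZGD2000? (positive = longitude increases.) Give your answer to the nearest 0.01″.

Δλ = -21.73″

sin φ = -0.650005, cos φ = 0.759930, sin λ = 0.154331, cos λ = -0.988019.
East component: ΔE = −sin λ·ΔX + cos λ·ΔY = −(0.154331)(521.8) + (-0.988019)(433.2) = -508.54 m.
1° of latitude spans 3600 × 30.80 = 110880 m; at latitude φ, 1° of longitude spans that × cos φ = 84261.0 m, so Δλ = -508.54 / 84261.0 × 3600 = -21.727″.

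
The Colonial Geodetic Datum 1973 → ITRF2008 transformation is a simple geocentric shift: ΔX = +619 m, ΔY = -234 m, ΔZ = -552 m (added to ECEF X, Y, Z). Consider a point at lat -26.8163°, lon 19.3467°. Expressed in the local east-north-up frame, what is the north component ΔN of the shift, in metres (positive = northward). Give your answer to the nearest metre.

At φ = -26.8163°, λ = 19.3467°: sin φ = -0.451131, cos φ = 0.892458, sin λ = 0.331284, cos λ = 0.943531.
ΔN = −sin φ cos λ·ΔX − sin φ sin λ·ΔY + cos φ·ΔZ = −(-0.451131)(0.943531)(619) − (-0.451131)(0.331284)(-234) + (0.892458)(-552) = -264.13 m.

ΔN = -264 m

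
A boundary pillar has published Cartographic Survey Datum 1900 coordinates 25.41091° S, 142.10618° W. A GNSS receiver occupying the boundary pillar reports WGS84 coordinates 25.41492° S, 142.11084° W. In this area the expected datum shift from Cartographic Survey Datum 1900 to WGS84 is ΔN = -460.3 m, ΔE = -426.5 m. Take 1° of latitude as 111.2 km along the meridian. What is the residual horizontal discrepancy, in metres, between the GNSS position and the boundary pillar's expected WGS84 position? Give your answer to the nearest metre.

Observed coordinate differences: Δφ = -0.00401°, Δλ = -0.00466°.
Converting to metres (1° lat = 111200 m, cos φ = 0.903254): observed ΔN = -445.9 m, observed ΔE = -468.1 m.
Subtracting the expected shift leaves a residual of -445.9 − (-460.3) = 14.4 m north and -468.1 − (-426.5) = -41.6 m east.
Residual distance = √(14.4² + (-41.6)²) = 44.0 m.

44 m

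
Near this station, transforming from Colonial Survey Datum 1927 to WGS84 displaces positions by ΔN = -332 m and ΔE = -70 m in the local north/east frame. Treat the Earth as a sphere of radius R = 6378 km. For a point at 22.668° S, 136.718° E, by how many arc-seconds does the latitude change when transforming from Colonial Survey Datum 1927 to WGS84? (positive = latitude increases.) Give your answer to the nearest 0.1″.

On a sphere of radius R, 1 rad of latitude = R, so Δφ = ΔN / R = -332.0 / 6378000 = -5.2054e-05 rad = -10.737″.

Δφ = -10.7″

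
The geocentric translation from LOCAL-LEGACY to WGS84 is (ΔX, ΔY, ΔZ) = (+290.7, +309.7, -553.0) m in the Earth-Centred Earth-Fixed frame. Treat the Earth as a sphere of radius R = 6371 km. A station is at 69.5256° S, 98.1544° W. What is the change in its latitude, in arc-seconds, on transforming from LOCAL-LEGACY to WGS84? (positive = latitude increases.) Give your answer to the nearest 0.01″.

sin φ = -0.936829, cos φ = 0.349789, sin λ = -0.989889, cos λ = -0.141841.
North component: ΔN = −sin φ cos λ·ΔX − sin φ sin λ·ΔY + cos φ·ΔZ = −(-0.936829)(-0.141841)(290.7) − (-0.936829)(-0.989889)(309.7) + (0.349789)(-553.0) = -519.26 m.
1° of latitude spans πR/180 = 111195 m, so Δφ = -519.26 / 111195 × 3600 = -16.811″.

Δφ = -16.81″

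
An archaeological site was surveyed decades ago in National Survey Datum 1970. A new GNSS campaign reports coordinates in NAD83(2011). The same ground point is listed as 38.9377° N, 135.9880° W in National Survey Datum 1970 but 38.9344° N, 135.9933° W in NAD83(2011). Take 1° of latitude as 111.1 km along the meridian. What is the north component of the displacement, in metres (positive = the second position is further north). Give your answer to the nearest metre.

Δφ = 38.9344° − 38.9377° = -0.0033°; Δλ = -135.9933° − -135.9880° = -0.0053°.
ΔN = Δφ × 111100 = -366.6 m; ΔE = Δλ × 111100 × cos(38.9377°) = -0.0053 × 111100 × 0.777830 = -458.0 m.

ΔN = -367 m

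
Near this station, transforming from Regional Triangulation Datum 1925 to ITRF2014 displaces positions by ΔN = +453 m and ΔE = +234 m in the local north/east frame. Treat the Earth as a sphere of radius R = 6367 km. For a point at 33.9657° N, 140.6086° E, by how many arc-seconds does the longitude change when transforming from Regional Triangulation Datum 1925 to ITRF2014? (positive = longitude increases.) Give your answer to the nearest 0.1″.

At latitude 33.9657°, cos φ = 0.829372.
One radian of longitude at latitude φ spans R cos φ, so Δλ = ΔE / (R cos φ) = 234.0 / (6367000 × 0.829372) = 4.4313e-05 rad = 9.140″.

Δλ = 9.1″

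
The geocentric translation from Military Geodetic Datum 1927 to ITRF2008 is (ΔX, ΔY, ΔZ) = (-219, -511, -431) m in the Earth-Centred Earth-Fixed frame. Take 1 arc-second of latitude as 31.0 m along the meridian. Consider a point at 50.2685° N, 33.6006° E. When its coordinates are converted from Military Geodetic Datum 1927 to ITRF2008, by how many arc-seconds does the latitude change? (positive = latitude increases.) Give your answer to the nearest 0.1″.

sin φ = 0.769048, cos φ = 0.639191, sin λ = 0.553400, cos λ = 0.832915.
North component: ΔN = −sin φ cos λ·ΔX − sin φ sin λ·ΔY + cos φ·ΔZ = −(0.769048)(0.832915)(-219) − (0.769048)(0.553400)(-511) + (0.639191)(-431) = 82.27 m.
1° of latitude spans 3600 × 31.00 = 111600 m, so Δφ = 82.27 / 111600 × 3600 = 2.654″.

Δφ = 2.7″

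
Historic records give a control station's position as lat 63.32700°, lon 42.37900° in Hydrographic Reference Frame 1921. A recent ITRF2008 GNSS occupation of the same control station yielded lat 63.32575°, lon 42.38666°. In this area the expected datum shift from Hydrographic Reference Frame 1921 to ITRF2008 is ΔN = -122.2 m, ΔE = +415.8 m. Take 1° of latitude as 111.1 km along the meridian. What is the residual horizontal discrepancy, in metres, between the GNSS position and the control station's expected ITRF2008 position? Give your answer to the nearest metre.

Observed coordinate differences: Δφ = -0.00125°, Δλ = +0.00766°.
Converting to metres (1° lat = 111100 m, cos φ = 0.448898): observed ΔN = -138.9 m, observed ΔE = 382.0 m.
Subtracting the expected shift leaves a residual of -138.9 − (-122.2) = -16.7 m north and 382.0 − (415.8) = -33.8 m east.
Residual distance = √((-16.7)² + (-33.8)²) = 37.7 m.

38 m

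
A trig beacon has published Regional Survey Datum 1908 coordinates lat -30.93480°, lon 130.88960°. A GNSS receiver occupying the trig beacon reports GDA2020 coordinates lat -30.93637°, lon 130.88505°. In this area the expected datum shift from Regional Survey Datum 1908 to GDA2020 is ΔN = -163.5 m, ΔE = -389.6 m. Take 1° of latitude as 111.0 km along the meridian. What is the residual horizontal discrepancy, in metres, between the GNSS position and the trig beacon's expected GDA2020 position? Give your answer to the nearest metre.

Observed coordinate differences: Δφ = -0.00157°, Δλ = -0.00455°.
Converting to metres (1° lat = 111000 m, cos φ = 0.857753): observed ΔN = -174.3 m, observed ΔE = -433.2 m.
Subtracting the expected shift leaves a residual of -174.3 − (-163.5) = -10.8 m north and -433.2 − (-389.6) = -43.6 m east.
Residual distance = √((-10.8)² + (-43.6)²) = 44.9 m.

45 m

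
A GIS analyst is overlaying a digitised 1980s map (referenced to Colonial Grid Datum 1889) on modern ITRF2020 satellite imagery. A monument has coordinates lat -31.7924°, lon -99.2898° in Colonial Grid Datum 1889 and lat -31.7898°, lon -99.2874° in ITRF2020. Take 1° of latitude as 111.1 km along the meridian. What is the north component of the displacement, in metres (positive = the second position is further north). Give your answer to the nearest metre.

ΔN = 289 m

Δφ = -31.7898° − -31.7924° = +0.0026°; Δλ = -99.2874° − -99.2898° = +0.0024°.
ΔN = Δφ × 111100 = 288.9 m; ΔE = Δλ × 111100 × cos(-31.7924°) = +0.0024 × 111100 × 0.849963 = 226.6 m.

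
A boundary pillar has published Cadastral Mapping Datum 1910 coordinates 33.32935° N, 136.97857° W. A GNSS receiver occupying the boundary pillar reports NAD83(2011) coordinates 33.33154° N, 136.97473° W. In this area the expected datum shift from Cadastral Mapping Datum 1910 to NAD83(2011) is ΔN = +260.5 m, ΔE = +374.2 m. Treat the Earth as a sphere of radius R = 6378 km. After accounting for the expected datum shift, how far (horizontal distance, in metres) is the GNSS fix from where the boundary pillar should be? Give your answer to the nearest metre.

24 m

Observed coordinate differences: Δφ = +0.00219°, Δλ = +0.00384°.
Converting to metres (1° lat = 111317 m, cos φ = 0.835526): observed ΔN = 243.8 m, observed ΔE = 357.2 m.
Subtracting the expected shift leaves a residual of 243.8 − (260.5) = -16.7 m north and 357.2 − (374.2) = -17.0 m east.
Residual distance = √((-16.7)² + (-17.0)²) = 23.9 m.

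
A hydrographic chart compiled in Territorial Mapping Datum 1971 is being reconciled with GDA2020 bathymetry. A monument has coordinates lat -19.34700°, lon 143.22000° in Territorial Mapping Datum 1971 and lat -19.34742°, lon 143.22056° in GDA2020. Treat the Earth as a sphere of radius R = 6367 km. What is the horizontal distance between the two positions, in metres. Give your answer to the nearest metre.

Δφ = -19.34742° − -19.34700° = -0.00042°; Δλ = 143.22056° − 143.22000° = +0.00056°.
1° along a meridian = πR/180 = 111125 m.
ΔN = Δφ × 111125 = -46.7 m; ΔE = Δλ × 111125 × cos(-19.34700°) = +0.00056 × 111125 × 0.943530 = 58.7 m.
Distance = √(ΔE² + ΔN²) = √(58.7² + (-46.7)²) = 75.0 m.

75 m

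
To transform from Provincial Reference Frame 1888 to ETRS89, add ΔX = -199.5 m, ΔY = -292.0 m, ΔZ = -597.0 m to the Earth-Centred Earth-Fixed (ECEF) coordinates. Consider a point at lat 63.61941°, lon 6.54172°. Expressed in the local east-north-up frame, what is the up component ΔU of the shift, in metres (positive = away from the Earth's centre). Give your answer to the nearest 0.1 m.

ΔU = -637.7 m

The local up (radial) axis is (cos φ cos λ, cos φ sin λ, sin φ), giving ΔU = -88.067 − 14.781 − 534.830 = -637.68 m.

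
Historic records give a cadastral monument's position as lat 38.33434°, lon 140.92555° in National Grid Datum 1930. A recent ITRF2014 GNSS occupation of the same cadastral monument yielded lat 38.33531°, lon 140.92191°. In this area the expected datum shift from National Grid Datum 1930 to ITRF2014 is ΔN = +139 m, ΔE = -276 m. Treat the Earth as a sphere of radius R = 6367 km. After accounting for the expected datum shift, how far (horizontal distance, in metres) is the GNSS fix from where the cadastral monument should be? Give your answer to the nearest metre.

52 m

Observed coordinate differences: Δφ = +0.00097°, Δλ = -0.00364°.
Converting to metres (1° lat = 111125 m, cos φ = 0.784405): observed ΔN = 107.8 m, observed ΔE = -317.3 m.
Subtracting the expected shift leaves a residual of 107.8 − (139) = -31.2 m north and -317.3 − (-276) = -41.3 m east.
Residual distance = √((-31.2)² + (-41.3)²) = 51.8 m.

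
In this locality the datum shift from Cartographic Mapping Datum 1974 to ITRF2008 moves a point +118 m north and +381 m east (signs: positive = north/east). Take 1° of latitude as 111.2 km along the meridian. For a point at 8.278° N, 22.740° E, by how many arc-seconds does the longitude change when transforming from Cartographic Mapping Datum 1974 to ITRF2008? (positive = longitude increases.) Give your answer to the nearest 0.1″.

At latitude 8.278°, cos φ = 0.989581.
1° of longitude at this latitude = 111.2 × cos φ = 110.04 km, so Δλ = 381.0 / 110041.4 = 0.0034623° = 12.464″.

Δλ = 12.5″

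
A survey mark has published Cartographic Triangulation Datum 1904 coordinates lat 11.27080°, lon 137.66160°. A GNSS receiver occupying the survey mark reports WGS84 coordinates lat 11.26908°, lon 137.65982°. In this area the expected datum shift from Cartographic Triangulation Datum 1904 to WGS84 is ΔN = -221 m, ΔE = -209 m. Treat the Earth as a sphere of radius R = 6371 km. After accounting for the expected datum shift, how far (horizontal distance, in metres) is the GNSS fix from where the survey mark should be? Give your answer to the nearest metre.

Observed coordinate differences: Δφ = -0.00172°, Δλ = -0.00178°.
Converting to metres (1° lat = 111195 m, cos φ = 0.980714): observed ΔN = -191.3 m, observed ΔE = -194.1 m.
Subtracting the expected shift leaves a residual of -191.3 − (-221) = 29.7 m north and -194.1 − (-209) = 14.9 m east.
Residual distance = √(29.7² + 14.9²) = 33.3 m.

33 m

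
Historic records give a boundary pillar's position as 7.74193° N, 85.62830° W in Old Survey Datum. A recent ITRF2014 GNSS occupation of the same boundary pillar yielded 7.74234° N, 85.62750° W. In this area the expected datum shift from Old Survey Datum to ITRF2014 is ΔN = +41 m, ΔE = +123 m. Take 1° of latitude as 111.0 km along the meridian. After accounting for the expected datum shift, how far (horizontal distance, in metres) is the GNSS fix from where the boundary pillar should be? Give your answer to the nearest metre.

35 m

Observed coordinate differences: Δφ = +0.00041°, Δλ = +0.00080°.
Converting to metres (1° lat = 111000 m, cos φ = 0.990885): observed ΔN = 45.5 m, observed ΔE = 88.0 m.
Subtracting the expected shift leaves a residual of 45.5 − (41) = 4.5 m north and 88.0 − (123) = -35.0 m east.
Residual distance = √(4.5² + (-35.0)²) = 35.3 m.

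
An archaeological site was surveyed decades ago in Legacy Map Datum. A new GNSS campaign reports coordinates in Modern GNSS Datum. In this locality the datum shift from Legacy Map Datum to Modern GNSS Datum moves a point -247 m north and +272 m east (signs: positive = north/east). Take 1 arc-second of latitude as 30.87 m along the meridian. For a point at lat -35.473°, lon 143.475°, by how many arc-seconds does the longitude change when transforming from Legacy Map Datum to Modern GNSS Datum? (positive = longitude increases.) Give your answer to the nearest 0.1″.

Δλ = 10.8″

At latitude -35.473°, cos φ = 0.814389.
1″ of longitude at this latitude = 30.87 × cos φ = 25.1402 m, so Δλ = 272.0 / 25.1402 = 10.819″.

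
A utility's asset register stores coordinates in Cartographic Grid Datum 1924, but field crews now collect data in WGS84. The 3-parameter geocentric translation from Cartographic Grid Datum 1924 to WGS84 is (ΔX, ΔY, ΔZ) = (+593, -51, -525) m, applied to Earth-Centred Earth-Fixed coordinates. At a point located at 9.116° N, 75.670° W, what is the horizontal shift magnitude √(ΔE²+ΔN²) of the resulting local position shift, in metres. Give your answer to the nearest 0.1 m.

The local east axis at (φ, λ) is (−sin λ, cos λ, 0), so ΔE = −sin(-75.670°)·593 + cos(-75.670°)·(-51) = 561.93 m.
The local north axis is (−sin φ cos λ, −sin φ sin λ, cos φ), giving ΔN = -23.254 − 7.829 − 518.369 = -549.45 m.
Horizontal magnitude = √(ΔE² + ΔN²) = √(561.93² + (-549.45)²) = 785.91 m.

785.9 m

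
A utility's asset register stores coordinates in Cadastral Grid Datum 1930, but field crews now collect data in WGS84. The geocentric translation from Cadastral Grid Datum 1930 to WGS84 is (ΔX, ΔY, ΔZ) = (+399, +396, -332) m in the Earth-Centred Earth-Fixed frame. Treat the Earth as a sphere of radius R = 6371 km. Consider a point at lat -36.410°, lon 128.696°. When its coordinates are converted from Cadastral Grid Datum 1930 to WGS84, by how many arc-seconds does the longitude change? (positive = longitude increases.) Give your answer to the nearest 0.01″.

sin φ = -0.593559, cos φ = 0.804790, sin λ = 0.780474, cos λ = -0.625188.
East component: ΔE = −sin λ·ΔX + cos λ·ΔY = −(0.780474)(399) + (-0.625188)(396) = -558.98 m.
1° of latitude spans πR/180 = 111195 m; at latitude φ, 1° of longitude spans that × cos φ = 89488.6 m, so Δλ = -558.98 / 89488.6 × 3600 = -22.487″.

Δλ = -22.49″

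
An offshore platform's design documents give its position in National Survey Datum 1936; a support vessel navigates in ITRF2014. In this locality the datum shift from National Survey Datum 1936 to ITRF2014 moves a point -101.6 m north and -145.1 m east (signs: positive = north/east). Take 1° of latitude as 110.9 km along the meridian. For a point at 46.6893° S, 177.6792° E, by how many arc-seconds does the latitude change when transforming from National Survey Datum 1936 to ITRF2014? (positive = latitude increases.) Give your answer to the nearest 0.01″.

1° of latitude = 110.9 km, so Δφ = -101.6 / 110900 = -0.0009161° = -3.298″.

Δφ = -3.30″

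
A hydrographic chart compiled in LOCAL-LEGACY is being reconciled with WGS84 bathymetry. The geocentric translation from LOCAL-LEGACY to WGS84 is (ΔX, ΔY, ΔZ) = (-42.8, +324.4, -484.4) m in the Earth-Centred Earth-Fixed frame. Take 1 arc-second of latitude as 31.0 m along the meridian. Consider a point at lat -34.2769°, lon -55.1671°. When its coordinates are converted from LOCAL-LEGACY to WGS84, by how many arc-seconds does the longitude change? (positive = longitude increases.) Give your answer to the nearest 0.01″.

sin φ = -0.563193, cos φ = 0.826325, sin λ = -0.820821, cos λ = 0.571185.
East component: ΔE = −sin λ·ΔX + cos λ·ΔY = −(-0.820821)(-42.8) + (0.571185)(324.4) = 150.16 m.
1° of latitude spans 3600 × 31.00 = 111600 m; at latitude φ, 1° of longitude spans that × cos φ = 92217.9 m, so Δλ = 150.16 / 92217.9 × 3600 = 5.862″.

Δλ = 5.86″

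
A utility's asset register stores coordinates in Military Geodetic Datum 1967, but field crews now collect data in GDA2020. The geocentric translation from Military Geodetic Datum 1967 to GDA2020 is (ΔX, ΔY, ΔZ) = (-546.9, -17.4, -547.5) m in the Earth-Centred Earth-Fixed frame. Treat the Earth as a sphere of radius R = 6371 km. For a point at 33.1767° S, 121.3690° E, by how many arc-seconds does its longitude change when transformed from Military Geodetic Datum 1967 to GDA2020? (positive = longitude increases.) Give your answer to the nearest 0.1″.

Δλ = 18.4″

sin φ = -0.547223, cos φ = 0.836987, sin λ = 0.853833, cos λ = -0.520548.
East component: ΔE = −sin λ·ΔX + cos λ·ΔY = −(0.853833)(-546.9) + (-0.520548)(-17.4) = 476.02 m.
1° of latitude spans πR/180 = 111195 m; at latitude φ, 1° of longitude spans that × cos φ = 93068.7 m, so Δλ = 476.02 / 93068.7 × 3600 = 18.413″.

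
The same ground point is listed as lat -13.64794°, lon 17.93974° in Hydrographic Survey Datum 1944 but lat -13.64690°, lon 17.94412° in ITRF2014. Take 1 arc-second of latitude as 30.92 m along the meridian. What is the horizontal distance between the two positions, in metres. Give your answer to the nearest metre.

Δφ = -13.64690° − -13.64794° = +0.00104°; Δλ = 17.94412° − 17.93974° = +0.00438°.
1° of latitude = 3600 × 30.92 = 111312 m.
ΔN = Δφ × 111312 = 115.8 m; ΔE = Δλ × 111312 × cos(-13.64794°) = +0.00438 × 111312 × 0.971764 = 473.8 m.
Distance = √(ΔE² + ΔN²) = √(473.8² + 115.8²) = 487.7 m.

488 m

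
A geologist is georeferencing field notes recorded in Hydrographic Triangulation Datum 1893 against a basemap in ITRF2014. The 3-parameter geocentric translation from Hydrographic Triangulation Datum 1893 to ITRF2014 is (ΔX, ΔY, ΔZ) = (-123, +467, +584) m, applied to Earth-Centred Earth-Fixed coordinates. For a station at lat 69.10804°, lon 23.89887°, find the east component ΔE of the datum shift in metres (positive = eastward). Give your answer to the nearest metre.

ΔE = 477 m

At φ = 69.10804°, λ = 23.89887°: sin φ = 0.934255, cos φ = 0.356607, sin λ = 0.405124, cos λ = 0.914262.
ΔE = −sin λ·ΔX + cos λ·ΔY = −(0.405124)·(-123) + (0.914262)·(467) = 476.79 m.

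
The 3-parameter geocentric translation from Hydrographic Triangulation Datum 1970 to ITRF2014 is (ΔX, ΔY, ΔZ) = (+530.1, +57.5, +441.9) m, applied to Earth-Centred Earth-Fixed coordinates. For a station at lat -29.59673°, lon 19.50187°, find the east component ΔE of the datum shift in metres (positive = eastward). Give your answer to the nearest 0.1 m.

At φ = -29.59673°, λ = 19.50187°: sin φ = -0.493892, cos φ = 0.869523, sin λ = 0.333838, cos λ = 0.942631.
ΔE = −sin λ·ΔX + cos λ·ΔY = −(0.333838)·(530.1) + (0.942631)·(57.5) = -122.77 m.

ΔE = -122.8 m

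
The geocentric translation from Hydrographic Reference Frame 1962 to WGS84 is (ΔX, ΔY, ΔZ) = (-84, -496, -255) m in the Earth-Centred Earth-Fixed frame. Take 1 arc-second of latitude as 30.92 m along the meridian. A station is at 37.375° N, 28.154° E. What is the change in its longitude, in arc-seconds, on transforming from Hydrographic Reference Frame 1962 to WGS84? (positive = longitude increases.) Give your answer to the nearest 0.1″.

sin φ = 0.607029, cos φ = 0.794680, sin λ = 0.471843, cos λ = 0.881683.
East component: ΔE = −sin λ·ΔX + cos λ·ΔY = −(0.471843)(-84) + (0.881683)(-496) = -397.68 m.
1° of latitude spans 3600 × 30.92 = 111312 m; at latitude φ, 1° of longitude spans that × cos φ = 88457.4 m, so Δλ = -397.68 / 88457.4 × 3600 = -16.185″.

Δλ = -16.2″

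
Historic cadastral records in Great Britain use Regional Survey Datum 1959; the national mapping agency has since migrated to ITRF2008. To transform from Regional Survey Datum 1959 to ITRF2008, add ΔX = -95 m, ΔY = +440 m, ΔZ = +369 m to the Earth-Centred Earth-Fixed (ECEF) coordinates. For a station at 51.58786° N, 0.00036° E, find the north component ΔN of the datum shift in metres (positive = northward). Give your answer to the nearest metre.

ΔN = 304 m

At φ = 51.58786°, λ = 0.00036°: sin φ = 0.783562, cos φ = 0.621314, sin λ = 0.000006, cos λ = 1.000000.
ΔN = −sin φ cos λ·ΔX − sin φ sin λ·ΔY + cos φ·ΔZ = −(0.783562)(1.000000)(-95) − (0.783562)(0.000006)(440) + (0.621314)(369) = 303.70 m.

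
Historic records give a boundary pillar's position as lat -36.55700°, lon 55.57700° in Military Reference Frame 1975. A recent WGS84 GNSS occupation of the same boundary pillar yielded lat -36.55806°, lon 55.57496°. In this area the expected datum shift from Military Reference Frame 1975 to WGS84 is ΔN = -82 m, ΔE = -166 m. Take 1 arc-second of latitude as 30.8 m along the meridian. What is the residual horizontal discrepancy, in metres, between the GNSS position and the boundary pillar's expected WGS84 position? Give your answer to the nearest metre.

39 m

Observed coordinate differences: Δφ = -0.00106°, Δλ = -0.00204°.
Converting to metres (1° lat = 110880 m, cos φ = 0.803265): observed ΔN = -117.5 m, observed ΔE = -181.7 m.
Subtracting the expected shift leaves a residual of -117.5 − (-82) = -35.5 m north and -181.7 − (-166) = -15.7 m east.
Residual distance = √((-35.5)² + (-15.7)²) = 38.8 m.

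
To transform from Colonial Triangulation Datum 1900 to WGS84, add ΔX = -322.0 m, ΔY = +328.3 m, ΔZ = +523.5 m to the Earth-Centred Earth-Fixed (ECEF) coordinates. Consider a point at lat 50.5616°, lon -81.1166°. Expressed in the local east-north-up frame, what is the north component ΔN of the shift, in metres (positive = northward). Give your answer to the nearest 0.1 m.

ΔN = 621.5 m

The local north axis is (−sin φ cos λ, −sin φ sin λ, cos φ), giving ΔN = 38.403 + 250.507 + 332.552 = 621.46 m.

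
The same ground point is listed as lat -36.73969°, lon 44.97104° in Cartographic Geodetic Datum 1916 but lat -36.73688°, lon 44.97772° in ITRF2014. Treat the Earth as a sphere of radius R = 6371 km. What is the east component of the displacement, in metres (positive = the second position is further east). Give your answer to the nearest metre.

ΔE = 595 m

Δφ = -36.73688° − -36.73969° = +0.00281°; Δλ = 44.97772° − 44.97104° = +0.00668°.
1° along a meridian = πR/180 = 111195 m.
ΔN = Δφ × 111195 = 312.5 m; ΔE = Δλ × 111195 × cos(-36.73969°) = +0.00668 × 111195 × 0.801361 = 595.2 m.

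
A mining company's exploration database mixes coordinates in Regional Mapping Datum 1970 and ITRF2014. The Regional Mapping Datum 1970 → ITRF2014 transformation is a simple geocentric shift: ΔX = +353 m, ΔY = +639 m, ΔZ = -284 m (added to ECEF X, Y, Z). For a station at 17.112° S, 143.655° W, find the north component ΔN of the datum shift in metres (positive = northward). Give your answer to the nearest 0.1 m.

ΔN = -466.5 m

At φ = -17.112°, λ = -143.655°: sin φ = -0.294240, cos φ = 0.955731, sin λ = -0.592646, cos λ = -0.805463.
ΔN = −sin φ cos λ·ΔX − sin φ sin λ·ΔY + cos φ·ΔZ = −(-0.294240)(-0.805463)(353) − (-0.294240)(-0.592646)(639) + (0.955731)(-284) = -466.52 m.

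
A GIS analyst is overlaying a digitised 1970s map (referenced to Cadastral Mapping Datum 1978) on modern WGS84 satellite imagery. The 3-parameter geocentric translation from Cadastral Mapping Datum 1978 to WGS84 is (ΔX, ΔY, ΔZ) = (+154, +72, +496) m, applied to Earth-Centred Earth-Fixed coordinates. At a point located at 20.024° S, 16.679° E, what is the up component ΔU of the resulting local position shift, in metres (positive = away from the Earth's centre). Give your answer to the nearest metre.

The local up (radial) axis is (cos φ cos λ, cos φ sin λ, sin φ), giving ΔU = 138.603 + 19.415 − 169.837 = -11.82 m.

ΔU = -12 m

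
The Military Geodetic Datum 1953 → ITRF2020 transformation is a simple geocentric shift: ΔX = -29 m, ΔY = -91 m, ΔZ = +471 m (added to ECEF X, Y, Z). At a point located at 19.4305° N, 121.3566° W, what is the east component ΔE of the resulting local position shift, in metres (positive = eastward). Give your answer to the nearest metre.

ΔE = 23 m

At φ = 19.4305°, λ = -121.3566°: sin φ = 0.332663, cos φ = 0.943046, sin λ = -0.853945, cos λ = -0.520363.
ΔE = −sin λ·ΔX + cos λ·ΔY = −(-0.853945)·(-29) + (-0.520363)·(-91) = 22.59 m.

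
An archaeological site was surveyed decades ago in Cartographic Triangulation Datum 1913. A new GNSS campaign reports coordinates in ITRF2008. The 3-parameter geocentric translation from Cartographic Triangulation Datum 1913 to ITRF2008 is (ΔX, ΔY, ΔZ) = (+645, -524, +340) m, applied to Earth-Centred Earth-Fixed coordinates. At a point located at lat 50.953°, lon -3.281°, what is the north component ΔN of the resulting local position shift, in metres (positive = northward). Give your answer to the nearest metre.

At φ = 50.953°, λ = -3.281°: sin φ = 0.776629, cos φ = 0.629958, sin λ = -0.057233, cos λ = 0.998361.
ΔN = −sin φ cos λ·ΔX − sin φ sin λ·ΔY + cos φ·ΔZ = −(0.776629)(0.998361)(645) − (0.776629)(-0.057233)(-524) + (0.629958)(340) = -309.21 m.

ΔN = -309 m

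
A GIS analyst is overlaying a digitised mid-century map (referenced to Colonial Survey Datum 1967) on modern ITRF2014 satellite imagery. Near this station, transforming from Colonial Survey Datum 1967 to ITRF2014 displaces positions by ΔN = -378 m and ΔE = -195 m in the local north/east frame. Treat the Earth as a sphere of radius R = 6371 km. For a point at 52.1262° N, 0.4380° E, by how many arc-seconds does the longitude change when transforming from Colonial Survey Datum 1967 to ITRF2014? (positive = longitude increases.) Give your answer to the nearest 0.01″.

Δλ = -10.28″

At latitude 52.1262°, cos φ = 0.613924.
One radian of longitude at latitude φ spans R cos φ, so Δλ = ΔE / (R cos φ) = -195.0 / (6371000 × 0.613924) = -4.9855e-05 rad = -10.283″.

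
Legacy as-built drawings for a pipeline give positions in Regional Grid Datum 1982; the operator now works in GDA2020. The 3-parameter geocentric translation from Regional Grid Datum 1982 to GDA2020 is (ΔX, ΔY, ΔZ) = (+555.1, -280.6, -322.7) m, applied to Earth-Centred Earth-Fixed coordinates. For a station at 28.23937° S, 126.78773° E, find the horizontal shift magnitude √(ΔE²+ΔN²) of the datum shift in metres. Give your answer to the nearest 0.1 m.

The local east axis at (φ, λ) is (−sin λ, cos λ, 0), so ΔE = −sin(126.78773°)·555.1 + cos(126.78773°)·(-280.6) = -276.52 m.
The local north axis is (−sin φ cos λ, −sin φ sin λ, cos φ), giving ΔN = -157.288 − 106.328 − 284.292 = -547.91 m.
Horizontal magnitude = √(ΔE² + ΔN²) = √((-276.52)² + (-547.91)²) = 613.73 m.

613.7 m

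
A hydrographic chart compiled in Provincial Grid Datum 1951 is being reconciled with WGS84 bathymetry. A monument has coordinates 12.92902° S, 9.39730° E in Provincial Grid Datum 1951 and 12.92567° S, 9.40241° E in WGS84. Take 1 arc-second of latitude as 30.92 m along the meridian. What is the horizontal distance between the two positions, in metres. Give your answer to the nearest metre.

Δφ = -12.92567° − -12.92902° = +0.00335°; Δλ = 9.40241° − 9.39730° = +0.00511°.
1° of latitude = 3600 × 30.92 = 111312 m.
ΔN = Δφ × 111312 = 372.9 m; ΔE = Δλ × 111312 × cos(-12.92902°) = +0.00511 × 111312 × 0.974648 = 554.4 m.
Distance = √(ΔE² + ΔN²) = √(554.4² + 372.9²) = 668.1 m.

668 m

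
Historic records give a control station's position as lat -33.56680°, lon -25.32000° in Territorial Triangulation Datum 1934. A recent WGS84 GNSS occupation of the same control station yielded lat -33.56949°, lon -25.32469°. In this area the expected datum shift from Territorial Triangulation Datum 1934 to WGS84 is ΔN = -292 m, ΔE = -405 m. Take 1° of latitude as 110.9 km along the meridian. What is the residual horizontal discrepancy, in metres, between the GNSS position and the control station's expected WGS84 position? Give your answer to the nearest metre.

29 m

Observed coordinate differences: Δφ = -0.00269°, Δλ = -0.00469°.
Converting to metres (1° lat = 110900 m, cos φ = 0.833242): observed ΔN = -298.3 m, observed ΔE = -433.4 m.
Subtracting the expected shift leaves a residual of -298.3 − (-292) = -6.3 m north and -433.4 − (-405) = -28.4 m east.
Residual distance = √((-6.3)² + (-28.4)²) = 29.1 m.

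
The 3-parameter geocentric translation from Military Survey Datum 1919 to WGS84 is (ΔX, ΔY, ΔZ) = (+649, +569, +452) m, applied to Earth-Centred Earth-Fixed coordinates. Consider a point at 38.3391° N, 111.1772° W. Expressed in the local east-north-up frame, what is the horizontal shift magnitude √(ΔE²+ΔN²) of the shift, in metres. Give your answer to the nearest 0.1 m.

At φ = 38.3391°, λ = -111.1772°: sin φ = 0.620314, cos φ = 0.784353, sin λ = -0.932468, cos λ = -0.361254.
ΔE = −sin λ·ΔX + cos λ·ΔY = −(-0.932468)·(649) + (-0.361254)·(569) = 399.62 m.
ΔN = −sin φ cos λ·ΔX − sin φ sin λ·ΔY + cos φ·ΔZ = −(0.620314)(-0.361254)(649) − (0.620314)(-0.932468)(569) + (0.784353)(452) = 829.09 m.
Horizontal magnitude = √(ΔE² + ΔN²) = √(399.62² + 829.09²) = 920.37 m.

920.4 m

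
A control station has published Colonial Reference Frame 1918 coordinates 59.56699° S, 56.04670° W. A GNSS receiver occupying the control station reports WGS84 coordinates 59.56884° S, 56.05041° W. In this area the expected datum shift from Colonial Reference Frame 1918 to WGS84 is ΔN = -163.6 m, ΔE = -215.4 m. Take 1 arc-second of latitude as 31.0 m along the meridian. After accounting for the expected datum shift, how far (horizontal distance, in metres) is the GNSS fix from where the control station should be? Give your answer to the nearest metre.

43 m

Observed coordinate differences: Δφ = -0.00185°, Δλ = -0.00371°.
Converting to metres (1° lat = 111600 m, cos φ = 0.506531): observed ΔN = -206.5 m, observed ΔE = -209.7 m.
Subtracting the expected shift leaves a residual of -206.5 − (-163.6) = -42.9 m north and -209.7 − (-215.4) = 5.7 m east.
Residual distance = √((-42.9)² + 5.7²) = 43.2 m.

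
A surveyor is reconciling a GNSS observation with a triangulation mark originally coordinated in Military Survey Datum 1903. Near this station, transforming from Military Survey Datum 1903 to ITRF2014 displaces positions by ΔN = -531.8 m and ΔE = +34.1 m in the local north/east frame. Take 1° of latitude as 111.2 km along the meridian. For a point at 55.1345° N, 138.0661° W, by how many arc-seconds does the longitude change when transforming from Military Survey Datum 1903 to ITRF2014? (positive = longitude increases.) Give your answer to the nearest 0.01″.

Δλ = 1.93″

At latitude 55.1345°, cos φ = 0.571652.
1° of longitude at this latitude = 111.2 × cos φ = 63.57 km, so Δλ = 34.1 / 63567.7 = 0.0005364° = 1.931″.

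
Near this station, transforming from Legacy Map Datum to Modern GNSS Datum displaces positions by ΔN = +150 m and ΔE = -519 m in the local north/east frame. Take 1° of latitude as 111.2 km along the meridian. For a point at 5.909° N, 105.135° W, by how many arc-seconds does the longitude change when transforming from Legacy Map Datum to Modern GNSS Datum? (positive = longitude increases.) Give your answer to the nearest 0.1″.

At latitude 5.909°, cos φ = 0.994687.
1° of longitude at this latitude = 111.2 × cos φ = 110.61 km, so Δλ = -519.0 / 110609.2 = -0.0046922° = -16.892″.

Δλ = -16.9″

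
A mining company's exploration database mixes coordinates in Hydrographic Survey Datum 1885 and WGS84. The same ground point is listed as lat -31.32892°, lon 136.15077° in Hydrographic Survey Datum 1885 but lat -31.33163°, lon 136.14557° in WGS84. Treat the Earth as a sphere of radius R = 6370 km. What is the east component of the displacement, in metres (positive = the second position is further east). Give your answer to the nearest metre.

Δφ = -31.33163° − -31.32892° = -0.00271°; Δλ = 136.14557° − 136.15077° = -0.00520°.
1° along a meridian = πR/180 = 111177 m.
ΔN = Δφ × 111177 = -301.3 m; ΔE = Δλ × 111177 × cos(-31.32892°) = -0.00520 × 111177 × 0.854196 = -493.8 m.

ΔE = -494 m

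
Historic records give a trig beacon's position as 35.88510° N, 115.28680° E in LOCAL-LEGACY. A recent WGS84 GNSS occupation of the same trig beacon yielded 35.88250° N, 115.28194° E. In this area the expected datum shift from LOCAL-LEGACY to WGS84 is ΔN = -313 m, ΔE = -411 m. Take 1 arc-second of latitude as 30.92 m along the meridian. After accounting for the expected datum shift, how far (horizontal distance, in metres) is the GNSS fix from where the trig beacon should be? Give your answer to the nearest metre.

Observed coordinate differences: Δφ = -0.00260°, Δλ = -0.00486°.
Converting to metres (1° lat = 111312 m, cos φ = 0.810194): observed ΔN = -289.4 m, observed ΔE = -438.3 m.
Subtracting the expected shift leaves a residual of -289.4 − (-313) = 23.6 m north and -438.3 − (-411) = -27.3 m east.
Residual distance = √(23.6² + (-27.3)²) = 36.1 m.

36 m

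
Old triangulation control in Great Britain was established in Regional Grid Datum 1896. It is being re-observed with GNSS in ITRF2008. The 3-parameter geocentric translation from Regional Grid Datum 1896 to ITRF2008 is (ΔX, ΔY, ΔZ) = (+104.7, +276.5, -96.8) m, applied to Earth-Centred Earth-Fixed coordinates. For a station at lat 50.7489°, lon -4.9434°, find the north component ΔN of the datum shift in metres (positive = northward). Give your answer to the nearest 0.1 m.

ΔN = -123.6 m

At φ = 50.7489°, λ = -4.9434°: sin φ = 0.774380, cos φ = 0.632720, sin λ = -0.086172, cos λ = 0.996280.
ΔN = −sin φ cos λ·ΔX − sin φ sin λ·ΔY + cos φ·ΔZ = −(0.774380)(0.996280)(104.7) − (0.774380)(-0.086172)(276.5) + (0.632720)(-96.8) = -123.57 m.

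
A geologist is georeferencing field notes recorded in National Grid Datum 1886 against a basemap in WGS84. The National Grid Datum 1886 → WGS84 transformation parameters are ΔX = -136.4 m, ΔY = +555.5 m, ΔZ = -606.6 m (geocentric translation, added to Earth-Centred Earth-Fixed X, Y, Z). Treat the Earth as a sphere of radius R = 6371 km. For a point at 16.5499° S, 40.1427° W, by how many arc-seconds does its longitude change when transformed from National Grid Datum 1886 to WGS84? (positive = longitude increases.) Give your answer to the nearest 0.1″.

sin φ = -0.284850, cos φ = 0.958572, sin λ = -0.644694, cos λ = 0.764441.
East component: ΔE = −sin λ·ΔX + cos λ·ΔY = −(-0.644694)(-136.4) + (0.764441)(555.5) = 336.71 m.
1° of latitude spans πR/180 = 111195 m; at latitude φ, 1° of longitude spans that × cos φ = 106588.3 m, so Δλ = 336.71 / 106588.3 × 3600 = 11.372″.

Δλ = 11.4″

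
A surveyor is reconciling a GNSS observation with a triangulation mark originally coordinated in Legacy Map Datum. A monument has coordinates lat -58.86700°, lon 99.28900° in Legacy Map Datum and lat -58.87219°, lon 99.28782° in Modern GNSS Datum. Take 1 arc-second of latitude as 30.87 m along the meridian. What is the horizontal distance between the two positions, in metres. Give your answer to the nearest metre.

Δφ = -58.87219° − -58.86700° = -0.00519°; Δλ = 99.28782° − 99.28900° = -0.00118°.
1° of latitude = 3600 × 30.87 = 111132 m.
ΔN = Δφ × 111132 = -576.8 m; ΔE = Δλ × 111132 × cos(-58.86700°) = -0.00118 × 111132 × 0.517026 = -67.8 m.
Distance = √(ΔE² + ΔN²) = √((-67.8)² + (-576.8)²) = 580.7 m.

581 m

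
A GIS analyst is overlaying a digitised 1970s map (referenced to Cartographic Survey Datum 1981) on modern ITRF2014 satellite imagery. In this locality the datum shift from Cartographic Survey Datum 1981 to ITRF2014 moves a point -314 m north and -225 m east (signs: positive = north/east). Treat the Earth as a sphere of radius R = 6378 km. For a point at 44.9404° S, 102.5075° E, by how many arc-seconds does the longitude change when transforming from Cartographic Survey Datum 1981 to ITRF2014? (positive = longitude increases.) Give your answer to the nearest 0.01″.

Δλ = -10.28″

At latitude -44.9404°, cos φ = 0.707842.
One radian of longitude at latitude φ spans R cos φ, so Δλ = ΔE / (R cos φ) = -225.0 / (6378000 × 0.707842) = -4.9838e-05 rad = -10.280″.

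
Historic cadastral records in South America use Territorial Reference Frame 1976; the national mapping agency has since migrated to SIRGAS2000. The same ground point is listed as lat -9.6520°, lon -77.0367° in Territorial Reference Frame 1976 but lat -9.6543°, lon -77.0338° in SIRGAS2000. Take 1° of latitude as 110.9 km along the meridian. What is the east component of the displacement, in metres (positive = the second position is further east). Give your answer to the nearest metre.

Δφ = -9.6543° − -9.6520° = -0.0023°; Δλ = -77.0338° − -77.0367° = +0.0029°.
ΔN = Δφ × 110900 = -255.1 m; ΔE = Δλ × 110900 × cos(-9.6520°) = +0.0029 × 110900 × 0.985844 = 317.1 m.

ΔE = 317 m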